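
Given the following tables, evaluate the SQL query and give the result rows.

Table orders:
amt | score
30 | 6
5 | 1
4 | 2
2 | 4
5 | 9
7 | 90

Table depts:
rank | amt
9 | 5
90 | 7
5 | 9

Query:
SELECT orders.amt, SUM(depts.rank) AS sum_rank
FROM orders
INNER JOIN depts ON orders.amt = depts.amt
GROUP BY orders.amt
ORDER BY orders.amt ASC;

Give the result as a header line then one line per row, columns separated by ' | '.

After JOIN depts (3 rows):
orders.amt | orders.score | depts.rank | depts.amt
5 | 1 | 9 | 5
5 | 9 | 9 | 5
7 | 90 | 90 | 7
After GROUP BY (2 rows):
orders.amt | sum_rank
5 | 18
7 | 90
After ORDER BY (2 rows):
orders.amt | sum_rank
5 | 18
7 | 90

== RESULT ==
orders.amt | sum_rank
5 | 18
7 | 90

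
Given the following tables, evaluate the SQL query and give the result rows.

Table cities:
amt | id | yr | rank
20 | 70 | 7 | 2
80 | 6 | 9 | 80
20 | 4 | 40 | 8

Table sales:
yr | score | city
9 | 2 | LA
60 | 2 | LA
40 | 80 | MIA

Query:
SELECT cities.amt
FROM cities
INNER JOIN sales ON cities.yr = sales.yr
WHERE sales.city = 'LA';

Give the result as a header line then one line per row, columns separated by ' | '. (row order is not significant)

After JOIN sales (2 rows):
cities.amt | cities.id | cities.yr | cities.rank | sales.yr | sales.score | sales.city
80 | 6 | 9 | 80 | 9 | 2 | LA
20 | 4 | 40 | 8 | 40 | 80 | MIA
After WHERE (1 rows):
cities.amt | cities.id | cities.yr | cities.rank | sales.yr | sales.score | sales.city
80 | 6 | 9 | 80 | 9 | 2 | LA
After SELECT (1 rows):
cities.amt
80

== RESULT ==
cities.amt
80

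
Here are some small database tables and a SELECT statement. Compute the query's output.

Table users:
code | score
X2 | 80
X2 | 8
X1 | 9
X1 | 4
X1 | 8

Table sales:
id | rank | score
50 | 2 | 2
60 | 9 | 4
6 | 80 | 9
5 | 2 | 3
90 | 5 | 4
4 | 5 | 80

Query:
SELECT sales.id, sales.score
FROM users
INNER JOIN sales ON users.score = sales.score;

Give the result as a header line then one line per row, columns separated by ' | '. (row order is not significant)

== RESULT ==
sales.id | sales.score
4 | 80
6 | 9
60 | 4
90 | 4

Derivation:
After JOIN sales (4 rows):
users.code | users.score | sales.id | sales.rank | sales.score
X2 | 80 | 4 | 5 | 80
X1 | 9 | 6 | 80 | 9
X1 | 4 | 60 | 9 | 4
X1 | 4 | 90 | 5 | 4
After SELECT (4 rows):
sales.id | sales.score
4 | 80
6 | 9
60 | 4
90 | 4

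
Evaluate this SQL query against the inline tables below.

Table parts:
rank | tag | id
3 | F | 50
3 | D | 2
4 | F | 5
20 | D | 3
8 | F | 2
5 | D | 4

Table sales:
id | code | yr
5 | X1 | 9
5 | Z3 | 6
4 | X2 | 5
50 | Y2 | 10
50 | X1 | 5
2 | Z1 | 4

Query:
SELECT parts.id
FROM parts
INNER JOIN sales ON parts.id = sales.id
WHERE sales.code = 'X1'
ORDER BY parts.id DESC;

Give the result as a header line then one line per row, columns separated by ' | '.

After JOIN sales (7 rows):
parts.rank | parts.tag | parts.id | sales.id | sales.code | sales.yr
3 | F | 50 | 50 | Y2 | 10
3 | F | 50 | 50 | X1 | 5
3 | D | 2 | 2 | Z1 | 4
4 | F | 5 | 5 | X1 | 9
4 | F | 5 | 5 | Z3 | 6
8 | F | 2 | 2 | Z1 | 4
5 | D | 4 | 4 | X2 | 5
After WHERE (2 rows):
parts.rank | parts.tag | parts.id | sales.id | sales.code | sales.yr
3 | F | 50 | 50 | X1 | 5
4 | F | 5 | 5 | X1 | 9
After SELECT (2 rows):
parts.id
50
5
After ORDER BY (2 rows):
parts.id
50
5

== RESULT ==
parts.id
50
5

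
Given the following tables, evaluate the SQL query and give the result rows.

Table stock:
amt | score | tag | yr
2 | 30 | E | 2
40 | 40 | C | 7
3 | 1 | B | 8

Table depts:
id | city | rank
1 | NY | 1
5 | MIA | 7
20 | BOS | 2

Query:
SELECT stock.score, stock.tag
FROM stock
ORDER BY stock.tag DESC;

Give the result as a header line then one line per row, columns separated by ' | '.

== RESULT ==
stock.score | stock.tag
30 | E
40 | C
1 | B

Derivation:
After SELECT (3 rows):
stock.score | stock.tag
30 | E
40 | C
1 | B
After ORDER BY (3 rows):
stock.score | stock.tag
30 | E
40 | C
1 | B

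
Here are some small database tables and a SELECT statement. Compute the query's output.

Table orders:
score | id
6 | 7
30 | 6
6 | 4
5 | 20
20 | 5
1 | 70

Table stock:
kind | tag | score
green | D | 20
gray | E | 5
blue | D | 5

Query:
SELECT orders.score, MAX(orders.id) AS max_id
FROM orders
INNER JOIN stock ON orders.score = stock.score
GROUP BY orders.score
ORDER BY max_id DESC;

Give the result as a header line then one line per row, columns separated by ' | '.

After JOIN stock (3 rows):
orders.score | orders.id | stock.kind | stock.tag | stock.score
5 | 20 | gray | E | 5
5 | 20 | blue | D | 5
20 | 5 | green | D | 20
After GROUP BY (2 rows):
orders.score | max_id
5 | 20
20 | 5
After ORDER BY (2 rows):
orders.score | max_id
5 | 20
20 | 5

== RESULT ==
orders.score | max_id
5 | 20
20 | 5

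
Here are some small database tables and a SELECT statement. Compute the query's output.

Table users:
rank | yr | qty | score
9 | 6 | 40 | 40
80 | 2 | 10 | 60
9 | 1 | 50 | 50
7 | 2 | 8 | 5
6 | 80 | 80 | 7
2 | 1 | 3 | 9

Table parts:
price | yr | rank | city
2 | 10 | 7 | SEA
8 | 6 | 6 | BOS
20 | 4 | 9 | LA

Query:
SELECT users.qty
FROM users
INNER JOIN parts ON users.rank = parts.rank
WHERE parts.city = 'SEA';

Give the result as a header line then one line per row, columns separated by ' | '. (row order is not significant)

== RESULT ==
users.qty
8

Derivation:
After JOIN parts (4 rows):
users.rank | users.yr | users.qty | users.score | parts.price | parts.yr | parts.rank | parts.city
9 | 6 | 40 | 40 | 20 | 4 | 9 | LA
9 | 1 | 50 | 50 | 20 | 4 | 9 | LA
7 | 2 | 8 | 5 | 2 | 10 | 7 | SEA
6 | 80 | 80 | 7 | 8 | 6 | 6 | BOS
After WHERE (1 rows):
users.rank | users.yr | users.qty | users.score | parts.price | parts.yr | parts.rank | parts.city
7 | 2 | 8 | 5 | 2 | 10 | 7 | SEA
After SELECT (1 rows):
users.qty
8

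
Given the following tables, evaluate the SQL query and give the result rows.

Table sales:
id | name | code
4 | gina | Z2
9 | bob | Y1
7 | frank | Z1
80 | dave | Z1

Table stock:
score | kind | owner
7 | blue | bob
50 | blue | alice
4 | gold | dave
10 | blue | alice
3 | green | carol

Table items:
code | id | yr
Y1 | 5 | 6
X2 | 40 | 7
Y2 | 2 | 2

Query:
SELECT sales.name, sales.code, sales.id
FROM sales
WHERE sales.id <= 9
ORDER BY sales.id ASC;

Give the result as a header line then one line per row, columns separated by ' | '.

After WHERE (3 rows):
sales.id | sales.name | sales.code
4 | gina | Z2
9 | bob | Y1
7 | frank | Z1
After SELECT (3 rows):
sales.name | sales.code | sales.id
gina | Z2 | 4
bob | Y1 | 9
frank | Z1 | 7
After ORDER BY (3 rows):
sales.name | sales.code | sales.id
gina | Z2 | 4
frank | Z1 | 7
bob | Y1 | 9

== RESULT ==
sales.name | sales.code | sales.id
gina | Z2 | 4
frank | Z1 | 7
bob | Y1 | 9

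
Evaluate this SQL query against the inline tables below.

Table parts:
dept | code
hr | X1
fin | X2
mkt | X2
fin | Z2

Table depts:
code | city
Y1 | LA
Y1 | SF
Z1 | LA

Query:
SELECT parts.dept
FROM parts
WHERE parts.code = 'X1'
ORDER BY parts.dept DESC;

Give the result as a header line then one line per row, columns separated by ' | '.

After WHERE (1 rows):
parts.dept | parts.code
hr | X1
After SELECT (1 rows):
parts.dept
hr
After ORDER BY (1 rows):
parts.dept
hr

== RESULT ==
parts.dept
hr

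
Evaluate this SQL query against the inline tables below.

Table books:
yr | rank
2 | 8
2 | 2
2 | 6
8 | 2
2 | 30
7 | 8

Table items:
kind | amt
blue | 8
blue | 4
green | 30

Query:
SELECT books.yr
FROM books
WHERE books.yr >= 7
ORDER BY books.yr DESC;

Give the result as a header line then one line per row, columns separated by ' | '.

== RESULT ==
books.yr
8
7

Derivation:
After WHERE (2 rows):
books.yr | books.rank
8 | 2
7 | 8
After SELECT (2 rows):
books.yr
8
7
After ORDER BY (2 rows):
books.yr
8
7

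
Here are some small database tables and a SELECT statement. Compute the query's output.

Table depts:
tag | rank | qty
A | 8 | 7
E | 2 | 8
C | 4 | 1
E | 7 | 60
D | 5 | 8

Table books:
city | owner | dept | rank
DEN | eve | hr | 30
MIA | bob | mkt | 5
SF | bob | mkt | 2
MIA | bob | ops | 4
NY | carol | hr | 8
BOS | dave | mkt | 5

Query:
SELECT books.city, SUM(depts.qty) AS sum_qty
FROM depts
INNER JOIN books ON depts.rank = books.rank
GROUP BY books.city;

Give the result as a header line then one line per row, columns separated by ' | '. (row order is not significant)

== RESULT ==
books.city | sum_qty
NY | 7
SF | 8
MIA | 9
BOS | 8

Derivation:
After JOIN books (5 rows):
depts.tag | depts.rank | depts.qty | books.city | books.owner | books.dept | books.rank
A | 8 | 7 | NY | carol | hr | 8
E | 2 | 8 | SF | bob | mkt | 2
C | 4 | 1 | MIA | bob | ops | 4
D | 5 | 8 | MIA | bob | mkt | 5
D | 5 | 8 | BOS | dave | mkt | 5
After GROUP BY (4 rows):
books.city | sum_qty
NY | 7
SF | 8
MIA | 9
BOS | 8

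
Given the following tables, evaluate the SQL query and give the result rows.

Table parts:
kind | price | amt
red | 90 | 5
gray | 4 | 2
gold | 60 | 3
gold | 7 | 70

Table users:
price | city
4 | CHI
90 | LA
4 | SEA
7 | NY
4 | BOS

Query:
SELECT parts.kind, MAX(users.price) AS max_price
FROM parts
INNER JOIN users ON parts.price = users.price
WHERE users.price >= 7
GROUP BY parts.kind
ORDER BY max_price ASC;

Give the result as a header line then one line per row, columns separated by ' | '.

== RESULT ==
parts.kind | max_price
gold | 7
red | 90

Derivation:
After JOIN users (5 rows):
parts.kind | parts.price | parts.amt | users.price | users.city
red | 90 | 5 | 90 | LA
gray | 4 | 2 | 4 | CHI
gray | 4 | 2 | 4 | SEA
gray | 4 | 2 | 4 | BOS
gold | 7 | 70 | 7 | NY
After WHERE (2 rows):
parts.kind | parts.price | parts.amt | users.price | users.city
red | 90 | 5 | 90 | LA
gold | 7 | 70 | 7 | NY
After GROUP BY (2 rows):
parts.kind | max_price
red | 90
gold | 7
After ORDER BY (2 rows):
parts.kind | max_price
gold | 7
red | 90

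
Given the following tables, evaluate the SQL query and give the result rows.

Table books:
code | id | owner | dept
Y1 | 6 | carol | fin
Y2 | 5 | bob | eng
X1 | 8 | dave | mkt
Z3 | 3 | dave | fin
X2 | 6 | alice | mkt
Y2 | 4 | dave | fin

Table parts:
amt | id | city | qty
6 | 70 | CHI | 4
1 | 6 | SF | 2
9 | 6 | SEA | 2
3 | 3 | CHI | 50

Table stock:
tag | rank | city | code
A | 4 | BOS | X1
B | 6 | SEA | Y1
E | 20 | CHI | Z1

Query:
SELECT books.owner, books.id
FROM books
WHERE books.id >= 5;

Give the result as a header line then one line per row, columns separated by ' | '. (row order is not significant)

== RESULT ==
books.owner | books.id
carol | 6
bob | 5
dave | 8
alice | 6

Derivation:
After WHERE (4 rows):
books.code | books.id | books.owner | books.dept
Y1 | 6 | carol | fin
Y2 | 5 | bob | eng
X1 | 8 | dave | mkt
X2 | 6 | alice | mkt
After SELECT (4 rows):
books.owner | books.id
carol | 6
bob | 5
dave | 8
alice | 6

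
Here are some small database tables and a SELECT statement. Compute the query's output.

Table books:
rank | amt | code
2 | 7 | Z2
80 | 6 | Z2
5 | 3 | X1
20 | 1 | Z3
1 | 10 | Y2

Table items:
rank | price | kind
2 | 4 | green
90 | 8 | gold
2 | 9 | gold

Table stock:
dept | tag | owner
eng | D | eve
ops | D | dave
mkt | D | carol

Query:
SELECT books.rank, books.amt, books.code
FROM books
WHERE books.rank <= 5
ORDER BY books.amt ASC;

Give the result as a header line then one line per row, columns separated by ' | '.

== RESULT ==
books.rank | books.amt | books.code
5 | 3 | X1
2 | 7 | Z2
1 | 10 | Y2

Derivation:
After WHERE (3 rows):
books.rank | books.amt | books.code
2 | 7 | Z2
5 | 3 | X1
1 | 10 | Y2
After SELECT (3 rows):
books.rank | books.amt | books.code
2 | 7 | Z2
5 | 3 | X1
1 | 10 | Y2
After ORDER BY (3 rows):
books.rank | books.amt | books.code
5 | 3 | X1
2 | 7 | Z2
1 | 10 | Y2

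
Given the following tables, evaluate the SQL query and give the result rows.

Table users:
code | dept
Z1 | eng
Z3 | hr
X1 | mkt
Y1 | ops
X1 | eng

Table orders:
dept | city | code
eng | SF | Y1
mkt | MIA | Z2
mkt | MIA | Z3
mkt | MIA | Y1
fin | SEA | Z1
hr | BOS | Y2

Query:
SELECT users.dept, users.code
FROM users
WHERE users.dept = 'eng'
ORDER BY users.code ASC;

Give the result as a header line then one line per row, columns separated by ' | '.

After WHERE (2 rows):
users.code | users.dept
Z1 | eng
X1 | eng
After SELECT (2 rows):
users.dept | users.code
eng | Z1
eng | X1
After ORDER BY (2 rows):
users.dept | users.code
eng | X1
eng | Z1

== RESULT ==
users.dept | users.code
eng | X1
eng | Z1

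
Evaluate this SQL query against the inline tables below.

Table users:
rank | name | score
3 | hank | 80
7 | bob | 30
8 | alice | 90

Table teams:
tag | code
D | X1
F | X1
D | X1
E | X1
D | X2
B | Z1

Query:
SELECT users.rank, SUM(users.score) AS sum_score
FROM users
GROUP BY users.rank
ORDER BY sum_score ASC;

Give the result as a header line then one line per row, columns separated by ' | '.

After GROUP BY (3 rows):
users.rank | sum_score
3 | 80
7 | 30
8 | 90
After ORDER BY (3 rows):
users.rank | sum_score
7 | 30
3 | 80
8 | 90

== RESULT ==
users.rank | sum_score
7 | 30
3 | 80
8 | 90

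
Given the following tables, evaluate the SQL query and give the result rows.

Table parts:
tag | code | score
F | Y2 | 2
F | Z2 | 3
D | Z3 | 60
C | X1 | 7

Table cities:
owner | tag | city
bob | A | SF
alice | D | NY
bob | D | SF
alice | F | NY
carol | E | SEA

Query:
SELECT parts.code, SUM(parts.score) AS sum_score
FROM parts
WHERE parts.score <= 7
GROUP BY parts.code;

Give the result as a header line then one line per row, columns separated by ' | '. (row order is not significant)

== RESULT ==
parts.code | sum_score
Y2 | 2
Z2 | 3
X1 | 7

Derivation:
After WHERE (3 rows):
parts.tag | parts.code | parts.score
F | Y2 | 2
F | Z2 | 3
C | X1 | 7
After GROUP BY (3 rows):
parts.code | sum_score
Y2 | 2
Z2 | 3
X1 | 7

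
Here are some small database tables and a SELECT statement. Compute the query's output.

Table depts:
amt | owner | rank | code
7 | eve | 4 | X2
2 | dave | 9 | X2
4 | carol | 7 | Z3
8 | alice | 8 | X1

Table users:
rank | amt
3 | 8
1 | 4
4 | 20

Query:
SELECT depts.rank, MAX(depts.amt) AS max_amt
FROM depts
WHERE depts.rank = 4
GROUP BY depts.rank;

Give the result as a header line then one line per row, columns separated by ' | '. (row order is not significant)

== RESULT ==
depts.rank | max_amt
4 | 7

Derivation:
After WHERE (1 rows):
depts.amt | depts.owner | depts.rank | depts.code
7 | eve | 4 | X2
After GROUP BY (1 rows):
depts.rank | max_amt
4 | 7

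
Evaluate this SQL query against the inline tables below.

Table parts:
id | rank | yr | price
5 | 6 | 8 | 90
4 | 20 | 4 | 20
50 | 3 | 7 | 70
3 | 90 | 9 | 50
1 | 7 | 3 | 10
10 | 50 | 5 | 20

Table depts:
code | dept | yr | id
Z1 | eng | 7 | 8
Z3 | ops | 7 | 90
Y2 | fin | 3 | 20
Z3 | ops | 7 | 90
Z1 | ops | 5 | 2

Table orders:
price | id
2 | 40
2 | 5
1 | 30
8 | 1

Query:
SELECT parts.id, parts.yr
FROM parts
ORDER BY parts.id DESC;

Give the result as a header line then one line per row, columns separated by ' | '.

== RESULT ==
parts.id | parts.yr
50 | 7
10 | 5
5 | 8
4 | 4
3 | 9
1 | 3

Derivation:
After SELECT (6 rows):
parts.id | parts.yr
5 | 8
4 | 4
50 | 7
3 | 9
1 | 3
10 | 5
After ORDER BY (6 rows):
parts.id | parts.yr
50 | 7
10 | 5
5 | 8
4 | 4
3 | 9
1 | 3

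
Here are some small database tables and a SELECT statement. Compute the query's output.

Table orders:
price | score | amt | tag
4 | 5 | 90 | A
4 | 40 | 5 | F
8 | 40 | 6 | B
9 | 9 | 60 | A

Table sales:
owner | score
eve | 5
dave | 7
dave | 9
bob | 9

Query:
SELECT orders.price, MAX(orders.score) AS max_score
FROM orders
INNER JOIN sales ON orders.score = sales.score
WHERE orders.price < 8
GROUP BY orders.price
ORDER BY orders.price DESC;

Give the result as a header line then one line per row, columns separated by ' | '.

After JOIN sales (3 rows):
orders.price | orders.score | orders.amt | orders.tag | sales.owner | sales.score
4 | 5 | 90 | A | eve | 5
9 | 9 | 60 | A | dave | 9
9 | 9 | 60 | A | bob | 9
After WHERE (1 rows):
orders.price | orders.score | orders.amt | orders.tag | sales.owner | sales.score
4 | 5 | 90 | A | eve | 5
After GROUP BY (1 rows):
orders.price | max_score
4 | 5
After ORDER BY (1 rows):
orders.price | max_score
4 | 5

== RESULT ==
orders.price | max_score
4 | 5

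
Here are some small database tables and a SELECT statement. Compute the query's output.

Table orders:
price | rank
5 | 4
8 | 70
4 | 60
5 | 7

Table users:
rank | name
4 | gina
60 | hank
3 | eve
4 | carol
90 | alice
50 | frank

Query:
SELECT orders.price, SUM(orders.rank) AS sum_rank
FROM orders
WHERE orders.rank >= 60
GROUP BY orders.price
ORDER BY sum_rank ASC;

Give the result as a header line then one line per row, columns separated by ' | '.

== RESULT ==
orders.price | sum_rank
4 | 60
8 | 70

Derivation:
After WHERE (2 rows):
orders.price | orders.rank
8 | 70
4 | 60
After GROUP BY (2 rows):
orders.price | sum_rank
8 | 70
4 | 60
After ORDER BY (2 rows):
orders.price | sum_rank
4 | 60
8 | 70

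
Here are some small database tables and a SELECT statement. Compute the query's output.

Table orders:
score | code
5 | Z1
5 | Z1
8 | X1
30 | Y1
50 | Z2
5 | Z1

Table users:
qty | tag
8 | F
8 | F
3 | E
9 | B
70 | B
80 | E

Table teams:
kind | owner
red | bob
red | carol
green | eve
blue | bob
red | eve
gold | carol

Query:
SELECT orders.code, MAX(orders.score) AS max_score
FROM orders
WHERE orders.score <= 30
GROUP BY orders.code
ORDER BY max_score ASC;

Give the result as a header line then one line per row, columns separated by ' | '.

After WHERE (5 rows):
orders.score | orders.code
5 | Z1
5 | Z1
8 | X1
30 | Y1
5 | Z1
After GROUP BY (3 rows):
orders.code | max_score
Z1 | 5
X1 | 8
Y1 | 30
After ORDER BY (3 rows):
orders.code | max_score
Z1 | 5
X1 | 8
Y1 | 30

== RESULT ==
orders.code | max_score
Z1 | 5
X1 | 8
Y1 | 30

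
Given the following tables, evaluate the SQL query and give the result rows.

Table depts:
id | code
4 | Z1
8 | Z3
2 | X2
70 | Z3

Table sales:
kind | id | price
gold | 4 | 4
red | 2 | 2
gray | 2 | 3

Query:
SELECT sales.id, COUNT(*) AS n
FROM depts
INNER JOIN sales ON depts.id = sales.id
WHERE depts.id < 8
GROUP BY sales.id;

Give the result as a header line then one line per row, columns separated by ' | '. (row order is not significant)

After JOIN sales (3 rows):
depts.id | depts.code | sales.kind | sales.id | sales.price
4 | Z1 | gold | 4 | 4
2 | X2 | red | 2 | 2
2 | X2 | gray | 2 | 3
After WHERE (3 rows):
depts.id | depts.code | sales.kind | sales.id | sales.price
4 | Z1 | gold | 4 | 4
2 | X2 | red | 2 | 2
2 | X2 | gray | 2 | 3
After GROUP BY (2 rows):
sales.id | n
4 | 1
2 | 2

== RESULT ==
sales.id | n
4 | 1
2 | 2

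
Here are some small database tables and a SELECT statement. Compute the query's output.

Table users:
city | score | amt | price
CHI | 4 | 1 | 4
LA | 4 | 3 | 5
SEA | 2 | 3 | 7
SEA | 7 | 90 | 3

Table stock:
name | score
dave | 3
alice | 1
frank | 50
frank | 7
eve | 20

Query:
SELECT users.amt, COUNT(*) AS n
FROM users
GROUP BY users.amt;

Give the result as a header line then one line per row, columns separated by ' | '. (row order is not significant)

== RESULT ==
users.amt | n
1 | 1
3 | 2
90 | 1

Derivation:
After GROUP BY (3 rows):
users.amt | n
1 | 1
3 | 2
90 | 1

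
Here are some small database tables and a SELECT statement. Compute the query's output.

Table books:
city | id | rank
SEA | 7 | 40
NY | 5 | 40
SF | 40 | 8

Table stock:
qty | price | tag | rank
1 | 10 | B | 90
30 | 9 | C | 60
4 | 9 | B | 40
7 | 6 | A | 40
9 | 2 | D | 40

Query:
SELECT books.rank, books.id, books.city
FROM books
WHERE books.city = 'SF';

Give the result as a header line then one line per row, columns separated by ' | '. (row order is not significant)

== RESULT ==
books.rank | books.id | books.city
8 | 40 | SF

Derivation:
After WHERE (1 rows):
books.city | books.id | books.rank
SF | 40 | 8
After SELECT (1 rows):
books.rank | books.id | books.city
8 | 40 | SF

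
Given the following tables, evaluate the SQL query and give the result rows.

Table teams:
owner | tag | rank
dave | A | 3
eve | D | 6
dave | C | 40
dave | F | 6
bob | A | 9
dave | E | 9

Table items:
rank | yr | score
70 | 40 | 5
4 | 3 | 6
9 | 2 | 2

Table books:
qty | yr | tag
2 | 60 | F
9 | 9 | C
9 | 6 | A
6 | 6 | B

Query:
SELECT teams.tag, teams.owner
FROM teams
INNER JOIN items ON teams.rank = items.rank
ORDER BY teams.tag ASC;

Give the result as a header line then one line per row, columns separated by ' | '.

After JOIN items (2 rows):
teams.owner | teams.tag | teams.rank | items.rank | items.yr | items.score
bob | A | 9 | 9 | 2 | 2
dave | E | 9 | 9 | 2 | 2
After SELECT (2 rows):
teams.tag | teams.owner
A | bob
E | dave
After ORDER BY (2 rows):
teams.tag | teams.owner
A | bob
E | dave

== RESULT ==
teams.tag | teams.owner
A | bob
E | dave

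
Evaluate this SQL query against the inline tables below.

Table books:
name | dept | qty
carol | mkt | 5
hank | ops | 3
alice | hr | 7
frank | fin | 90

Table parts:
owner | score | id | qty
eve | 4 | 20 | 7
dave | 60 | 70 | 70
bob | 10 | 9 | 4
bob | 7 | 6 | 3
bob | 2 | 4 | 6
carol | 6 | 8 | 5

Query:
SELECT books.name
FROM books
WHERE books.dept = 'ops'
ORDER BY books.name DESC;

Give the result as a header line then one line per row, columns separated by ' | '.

== RESULT ==
books.name
hank

Derivation:
After WHERE (1 rows):
books.name | books.dept | books.qty
hank | ops | 3
After SELECT (1 rows):
books.name
hank
After ORDER BY (1 rows):
books.name
hank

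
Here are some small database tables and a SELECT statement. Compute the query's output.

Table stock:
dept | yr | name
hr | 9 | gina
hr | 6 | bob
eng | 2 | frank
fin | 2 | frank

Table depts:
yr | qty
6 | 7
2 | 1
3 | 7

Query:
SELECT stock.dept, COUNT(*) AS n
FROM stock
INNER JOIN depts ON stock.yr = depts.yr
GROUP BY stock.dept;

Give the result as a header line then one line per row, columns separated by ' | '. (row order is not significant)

After JOIN depts (3 rows):
stock.dept | stock.yr | stock.name | depts.yr | depts.qty
hr | 6 | bob | 6 | 7
eng | 2 | frank | 2 | 1
fin | 2 | frank | 2 | 1
After GROUP BY (3 rows):
stock.dept | n
hr | 1
eng | 1
fin | 1

== RESULT ==
stock.dept | n
hr | 1
eng | 1
fin | 1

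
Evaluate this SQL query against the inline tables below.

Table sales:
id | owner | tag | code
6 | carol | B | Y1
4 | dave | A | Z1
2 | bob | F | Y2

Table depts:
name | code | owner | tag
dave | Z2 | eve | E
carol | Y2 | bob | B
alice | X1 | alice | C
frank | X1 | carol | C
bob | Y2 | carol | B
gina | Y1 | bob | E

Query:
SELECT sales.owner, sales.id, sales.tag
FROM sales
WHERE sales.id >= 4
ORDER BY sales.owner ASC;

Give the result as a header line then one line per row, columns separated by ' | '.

After WHERE (2 rows):
sales.id | sales.owner | sales.tag | sales.code
6 | carol | B | Y1
4 | dave | A | Z1
After SELECT (2 rows):
sales.owner | sales.id | sales.tag
carol | 6 | B
dave | 4 | A
After ORDER BY (2 rows):
sales.owner | sales.id | sales.tag
carol | 6 | B
dave | 4 | A

== RESULT ==
sales.owner | sales.id | sales.tag
carol | 6 | B
dave | 4 | A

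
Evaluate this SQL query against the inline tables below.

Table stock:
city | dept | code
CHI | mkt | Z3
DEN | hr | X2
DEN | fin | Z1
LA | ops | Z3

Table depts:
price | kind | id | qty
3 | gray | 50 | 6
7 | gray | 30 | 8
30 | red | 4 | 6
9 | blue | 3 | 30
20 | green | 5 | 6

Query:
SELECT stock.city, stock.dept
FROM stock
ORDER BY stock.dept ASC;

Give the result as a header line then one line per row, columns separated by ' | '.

== RESULT ==
stock.city | stock.dept
DEN | fin
DEN | hr
CHI | mkt
LA | ops

Derivation:
After SELECT (4 rows):
stock.city | stock.dept
CHI | mkt
DEN | hr
DEN | fin
LA | ops
After ORDER BY (4 rows):
stock.city | stock.dept
DEN | fin
DEN | hr
CHI | mkt
LA | ops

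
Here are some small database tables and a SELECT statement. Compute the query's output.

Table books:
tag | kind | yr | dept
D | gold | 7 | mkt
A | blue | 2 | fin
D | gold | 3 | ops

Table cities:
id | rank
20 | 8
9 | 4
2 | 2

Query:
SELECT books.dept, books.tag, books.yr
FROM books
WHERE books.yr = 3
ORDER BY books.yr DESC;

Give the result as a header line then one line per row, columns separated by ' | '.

== RESULT ==
books.dept | books.tag | books.yr
ops | D | 3

Derivation:
After WHERE (1 rows):
books.tag | books.kind | books.yr | books.dept
D | gold | 3 | ops
After SELECT (1 rows):
books.dept | books.tag | books.yr
ops | D | 3
After ORDER BY (1 rows):
books.dept | books.tag | books.yr
ops | D | 3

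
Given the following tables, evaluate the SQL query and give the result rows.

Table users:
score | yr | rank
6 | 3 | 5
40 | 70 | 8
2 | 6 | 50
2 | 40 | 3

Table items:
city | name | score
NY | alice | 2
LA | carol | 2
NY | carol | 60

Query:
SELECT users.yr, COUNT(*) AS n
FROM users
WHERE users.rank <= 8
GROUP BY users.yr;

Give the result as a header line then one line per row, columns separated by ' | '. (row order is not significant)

== RESULT ==
users.yr | n
3 | 1
70 | 1
40 | 1

Derivation:
After WHERE (3 rows):
users.score | users.yr | users.rank
6 | 3 | 5
40 | 70 | 8
2 | 40 | 3
After GROUP BY (3 rows):
users.yr | n
3 | 1
70 | 1
40 | 1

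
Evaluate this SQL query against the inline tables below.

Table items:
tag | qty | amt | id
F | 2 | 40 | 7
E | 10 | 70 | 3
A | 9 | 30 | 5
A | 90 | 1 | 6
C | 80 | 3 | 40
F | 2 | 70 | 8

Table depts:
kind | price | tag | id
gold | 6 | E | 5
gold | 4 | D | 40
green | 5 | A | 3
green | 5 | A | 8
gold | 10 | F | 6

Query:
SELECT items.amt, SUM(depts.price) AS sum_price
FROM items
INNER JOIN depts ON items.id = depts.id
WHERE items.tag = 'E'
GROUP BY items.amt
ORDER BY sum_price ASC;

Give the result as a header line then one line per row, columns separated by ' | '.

== RESULT ==
items.amt | sum_price
70 | 5

Derivation:
After JOIN depts (5 rows):
items.tag | items.qty | items.amt | items.id | depts.kind | depts.price | depts.tag | depts.id
E | 10 | 70 | 3 | green | 5 | A | 3
A | 9 | 30 | 5 | gold | 6 | E | 5
A | 90 | 1 | 6 | gold | 10 | F | 6
C | 80 | 3 | 40 | gold | 4 | D | 40
F | 2 | 70 | 8 | green | 5 | A | 8
After WHERE (1 rows):
items.tag | items.qty | items.amt | items.id | depts.kind | depts.price | depts.tag | depts.id
E | 10 | 70 | 3 | green | 5 | A | 3
After GROUP BY (1 rows):
items.amt | sum_price
70 | 5
After ORDER BY (1 rows):
items.amt | sum_price
70 | 5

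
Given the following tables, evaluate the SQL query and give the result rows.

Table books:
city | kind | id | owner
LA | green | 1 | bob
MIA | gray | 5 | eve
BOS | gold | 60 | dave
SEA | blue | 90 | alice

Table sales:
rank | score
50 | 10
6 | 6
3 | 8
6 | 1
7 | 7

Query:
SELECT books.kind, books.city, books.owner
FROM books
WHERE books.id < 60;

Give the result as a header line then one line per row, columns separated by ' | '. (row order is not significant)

== RESULT ==
books.kind | books.city | books.owner
green | LA | bob
gray | MIA | eve

Derivation:
After WHERE (2 rows):
books.city | books.kind | books.id | books.owner
LA | green | 1 | bob
MIA | gray | 5 | eve
After SELECT (2 rows):
books.kind | books.city | books.owner
green | LA | bob
gray | MIA | eve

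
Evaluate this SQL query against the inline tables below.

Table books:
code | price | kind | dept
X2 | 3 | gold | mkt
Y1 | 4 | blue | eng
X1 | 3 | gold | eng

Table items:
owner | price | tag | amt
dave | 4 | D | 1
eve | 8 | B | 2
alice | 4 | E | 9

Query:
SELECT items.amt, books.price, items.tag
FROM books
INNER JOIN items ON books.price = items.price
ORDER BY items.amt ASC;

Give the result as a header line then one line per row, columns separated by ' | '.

After JOIN items (2 rows):
books.code | books.price | books.kind | books.dept | items.owner | items.price | items.tag | items.amt
Y1 | 4 | blue | eng | dave | 4 | D | 1
Y1 | 4 | blue | eng | alice | 4 | E | 9
After SELECT (2 rows):
items.amt | books.price | items.tag
1 | 4 | D
9 | 4 | E
After ORDER BY (2 rows):
items.amt | books.price | items.tag
1 | 4 | D
9 | 4 | E

== RESULT ==
items.amt | books.price | items.tag
1 | 4 | D
9 | 4 | E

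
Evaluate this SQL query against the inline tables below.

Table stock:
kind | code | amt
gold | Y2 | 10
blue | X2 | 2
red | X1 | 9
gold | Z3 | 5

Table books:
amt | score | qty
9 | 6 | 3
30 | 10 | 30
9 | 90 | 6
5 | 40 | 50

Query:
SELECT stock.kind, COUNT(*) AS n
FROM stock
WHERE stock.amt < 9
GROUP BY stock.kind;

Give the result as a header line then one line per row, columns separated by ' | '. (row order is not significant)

After WHERE (2 rows):
stock.kind | stock.code | stock.amt
blue | X2 | 2
gold | Z3 | 5
After GROUP BY (2 rows):
stock.kind | n
blue | 1
gold | 1

== RESULT ==
stock.kind | n
blue | 1
gold | 1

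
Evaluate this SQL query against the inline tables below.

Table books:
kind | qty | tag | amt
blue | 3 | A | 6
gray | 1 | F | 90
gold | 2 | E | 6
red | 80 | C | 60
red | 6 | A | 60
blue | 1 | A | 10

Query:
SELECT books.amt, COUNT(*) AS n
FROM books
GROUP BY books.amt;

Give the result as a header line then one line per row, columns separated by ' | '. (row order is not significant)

After GROUP BY (4 rows):
books.amt | n
6 | 2
90 | 1
60 | 2
10 | 1

== RESULT ==
books.amt | n
6 | 2
90 | 1
60 | 2
10 | 1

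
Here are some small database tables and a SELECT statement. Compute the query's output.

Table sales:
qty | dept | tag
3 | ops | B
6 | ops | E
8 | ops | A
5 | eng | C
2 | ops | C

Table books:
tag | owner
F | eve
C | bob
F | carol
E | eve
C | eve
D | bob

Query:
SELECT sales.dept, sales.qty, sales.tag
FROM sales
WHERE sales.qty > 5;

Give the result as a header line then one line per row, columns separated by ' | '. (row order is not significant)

After WHERE (2 rows):
sales.qty | sales.dept | sales.tag
6 | ops | E
8 | ops | A
After SELECT (2 rows):
sales.dept | sales.qty | sales.tag
ops | 6 | E
ops | 8 | A

== RESULT ==
sales.dept | sales.qty | sales.tag
ops | 6 | E
ops | 8 | A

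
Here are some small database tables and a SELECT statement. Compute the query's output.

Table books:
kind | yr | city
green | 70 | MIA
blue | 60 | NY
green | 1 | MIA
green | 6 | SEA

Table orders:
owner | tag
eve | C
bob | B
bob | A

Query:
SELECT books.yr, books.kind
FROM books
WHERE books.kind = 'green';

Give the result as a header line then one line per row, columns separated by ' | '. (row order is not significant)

== RESULT ==
books.yr | books.kind
70 | green
1 | green
6 | green

Derivation:
After WHERE (3 rows):
books.kind | books.yr | books.city
green | 70 | MIA
green | 1 | MIA
green | 6 | SEA
After SELECT (3 rows):
books.yr | books.kind
70 | green
1 | green
6 | green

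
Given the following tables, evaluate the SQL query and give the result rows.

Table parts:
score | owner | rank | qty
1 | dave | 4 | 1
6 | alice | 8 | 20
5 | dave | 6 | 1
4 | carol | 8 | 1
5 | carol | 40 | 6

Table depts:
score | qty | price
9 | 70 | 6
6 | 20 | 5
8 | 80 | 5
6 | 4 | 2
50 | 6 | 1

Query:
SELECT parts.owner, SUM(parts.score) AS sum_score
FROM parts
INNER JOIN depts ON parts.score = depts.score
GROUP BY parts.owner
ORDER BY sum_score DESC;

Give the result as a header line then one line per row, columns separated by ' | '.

After JOIN depts (2 rows):
parts.score | parts.owner | parts.rank | parts.qty | depts.score | depts.qty | depts.price
6 | alice | 8 | 20 | 6 | 20 | 5
6 | alice | 8 | 20 | 6 | 4 | 2
After GROUP BY (1 rows):
parts.owner | sum_score
alice | 12
After ORDER BY (1 rows):
parts.owner | sum_score
alice | 12

== RESULT ==
parts.owner | sum_score
alice | 12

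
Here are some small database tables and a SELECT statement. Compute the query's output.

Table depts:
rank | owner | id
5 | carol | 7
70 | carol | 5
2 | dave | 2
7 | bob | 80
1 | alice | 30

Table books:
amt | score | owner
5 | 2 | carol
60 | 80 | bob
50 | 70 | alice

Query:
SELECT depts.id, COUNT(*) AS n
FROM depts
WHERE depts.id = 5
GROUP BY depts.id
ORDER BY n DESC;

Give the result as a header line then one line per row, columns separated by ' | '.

After WHERE (1 rows):
depts.rank | depts.owner | depts.id
70 | carol | 5
After GROUP BY (1 rows):
depts.id | n
5 | 1
After ORDER BY (1 rows):
depts.id | n
5 | 1

== RESULT ==
depts.id | n
5 | 1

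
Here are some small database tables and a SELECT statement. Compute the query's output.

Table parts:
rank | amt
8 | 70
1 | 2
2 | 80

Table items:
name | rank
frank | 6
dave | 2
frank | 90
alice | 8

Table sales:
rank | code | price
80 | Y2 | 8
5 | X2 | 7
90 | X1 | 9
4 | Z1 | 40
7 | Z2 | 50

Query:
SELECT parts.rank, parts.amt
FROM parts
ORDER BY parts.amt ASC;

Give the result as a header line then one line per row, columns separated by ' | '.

After SELECT (3 rows):
parts.rank | parts.amt
8 | 70
1 | 2
2 | 80
After ORDER BY (3 rows):
parts.rank | parts.amt
1 | 2
8 | 70
2 | 80

== RESULT ==
parts.rank | parts.amt
1 | 2
8 | 70
2 | 80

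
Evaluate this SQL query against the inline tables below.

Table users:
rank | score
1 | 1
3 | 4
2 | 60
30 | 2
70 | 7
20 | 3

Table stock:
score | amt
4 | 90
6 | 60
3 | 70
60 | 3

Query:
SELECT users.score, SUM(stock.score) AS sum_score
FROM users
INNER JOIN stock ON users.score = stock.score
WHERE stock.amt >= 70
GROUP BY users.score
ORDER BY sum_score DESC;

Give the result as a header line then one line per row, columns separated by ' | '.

After JOIN stock (3 rows):
users.rank | users.score | stock.score | stock.amt
3 | 4 | 4 | 90
2 | 60 | 60 | 3
20 | 3 | 3 | 70
After WHERE (2 rows):
users.rank | users.score | stock.score | stock.amt
3 | 4 | 4 | 90
20 | 3 | 3 | 70
After GROUP BY (2 rows):
users.score | sum_score
4 | 4
3 | 3
After ORDER BY (2 rows):
users.score | sum_score
4 | 4
3 | 3

== RESULT ==
users.score | sum_score
4 | 4
3 | 3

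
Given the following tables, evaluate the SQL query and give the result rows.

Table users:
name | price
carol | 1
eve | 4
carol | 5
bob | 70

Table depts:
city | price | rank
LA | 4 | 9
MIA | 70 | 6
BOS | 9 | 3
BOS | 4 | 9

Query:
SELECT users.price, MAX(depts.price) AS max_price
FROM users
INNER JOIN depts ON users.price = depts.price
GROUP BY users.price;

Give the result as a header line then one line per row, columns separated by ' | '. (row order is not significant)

== RESULT ==
users.price | max_price
4 | 4
70 | 70

Derivation:
After JOIN depts (3 rows):
users.name | users.price | depts.city | depts.price | depts.rank
eve | 4 | LA | 4 | 9
eve | 4 | BOS | 4 | 9
bob | 70 | MIA | 70 | 6
After GROUP BY (2 rows):
users.price | max_price
4 | 4
70 | 70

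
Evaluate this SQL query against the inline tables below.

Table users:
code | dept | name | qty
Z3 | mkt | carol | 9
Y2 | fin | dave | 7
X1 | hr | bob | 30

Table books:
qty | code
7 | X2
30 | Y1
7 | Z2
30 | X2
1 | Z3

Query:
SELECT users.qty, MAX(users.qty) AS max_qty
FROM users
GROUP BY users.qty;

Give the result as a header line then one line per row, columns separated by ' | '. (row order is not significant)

== RESULT ==
users.qty | max_qty
9 | 9
7 | 7
30 | 30

Derivation:
After GROUP BY (3 rows):
users.qty | max_qty
9 | 9
7 | 7
30 | 30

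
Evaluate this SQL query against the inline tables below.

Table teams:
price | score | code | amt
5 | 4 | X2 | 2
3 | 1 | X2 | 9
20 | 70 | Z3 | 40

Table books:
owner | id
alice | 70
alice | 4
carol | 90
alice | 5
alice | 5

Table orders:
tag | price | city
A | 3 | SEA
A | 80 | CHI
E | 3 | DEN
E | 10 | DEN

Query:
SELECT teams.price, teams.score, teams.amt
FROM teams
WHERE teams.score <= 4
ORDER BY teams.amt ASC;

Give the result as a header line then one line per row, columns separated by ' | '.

== RESULT ==
teams.price | teams.score | teams.amt
5 | 4 | 2
3 | 1 | 9

Derivation:
After WHERE (2 rows):
teams.price | teams.score | teams.code | teams.amt
5 | 4 | X2 | 2
3 | 1 | X2 | 9
After SELECT (2 rows):
teams.price | teams.score | teams.amt
5 | 4 | 2
3 | 1 | 9
After ORDER BY (2 rows):
teams.price | teams.score | teams.amt
5 | 4 | 2
3 | 1 | 9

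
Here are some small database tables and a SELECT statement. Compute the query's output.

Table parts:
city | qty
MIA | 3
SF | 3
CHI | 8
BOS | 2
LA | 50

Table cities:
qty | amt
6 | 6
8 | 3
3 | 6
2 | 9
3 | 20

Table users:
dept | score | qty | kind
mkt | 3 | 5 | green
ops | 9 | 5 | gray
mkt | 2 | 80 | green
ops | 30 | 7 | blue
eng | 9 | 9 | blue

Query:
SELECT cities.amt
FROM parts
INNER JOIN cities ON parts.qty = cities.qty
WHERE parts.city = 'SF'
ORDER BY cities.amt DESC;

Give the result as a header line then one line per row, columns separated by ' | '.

== RESULT ==
cities.amt
20
6

Derivation:
After JOIN cities (6 rows):
parts.city | parts.qty | cities.qty | cities.amt
MIA | 3 | 3 | 6
MIA | 3 | 3 | 20
SF | 3 | 3 | 6
SF | 3 | 3 | 20
CHI | 8 | 8 | 3
BOS | 2 | 2 | 9
After WHERE (2 rows):
parts.city | parts.qty | cities.qty | cities.amt
SF | 3 | 3 | 6
SF | 3 | 3 | 20
After SELECT (2 rows):
cities.amt
6
20
After ORDER BY (2 rows):
cities.amt
20
6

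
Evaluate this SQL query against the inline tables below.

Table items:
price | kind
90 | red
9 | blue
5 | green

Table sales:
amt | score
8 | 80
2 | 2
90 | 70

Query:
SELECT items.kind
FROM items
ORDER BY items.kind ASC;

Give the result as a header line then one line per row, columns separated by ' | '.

== RESULT ==
items.kind
blue
green
red

Derivation:
After SELECT (3 rows):
items.kind
red
blue
green
After ORDER BY (3 rows):
items.kind
blue
green
red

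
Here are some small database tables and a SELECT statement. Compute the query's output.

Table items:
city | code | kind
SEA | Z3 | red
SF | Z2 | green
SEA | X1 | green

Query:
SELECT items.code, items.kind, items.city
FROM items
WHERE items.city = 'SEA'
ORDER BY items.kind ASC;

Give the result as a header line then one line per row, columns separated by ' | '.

== RESULT ==
items.code | items.kind | items.city
X1 | green | SEA
Z3 | red | SEA

Derivation:
After WHERE (2 rows):
items.city | items.code | items.kind
SEA | Z3 | red
SEA | X1 | green
After SELECT (2 rows):
items.code | items.kind | items.city
Z3 | red | SEA
X1 | green | SEA
After ORDER BY (2 rows):
items.code | items.kind | items.city
X1 | green | SEA
Z3 | red | SEA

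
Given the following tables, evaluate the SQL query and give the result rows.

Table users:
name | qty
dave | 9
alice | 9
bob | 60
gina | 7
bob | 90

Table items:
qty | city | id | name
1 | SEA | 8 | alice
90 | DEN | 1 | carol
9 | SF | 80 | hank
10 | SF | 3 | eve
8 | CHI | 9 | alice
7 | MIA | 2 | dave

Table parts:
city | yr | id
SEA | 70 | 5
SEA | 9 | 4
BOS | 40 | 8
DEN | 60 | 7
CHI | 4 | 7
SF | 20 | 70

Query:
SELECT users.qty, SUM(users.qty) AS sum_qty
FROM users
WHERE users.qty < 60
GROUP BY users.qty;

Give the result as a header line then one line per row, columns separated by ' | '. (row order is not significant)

== RESULT ==
users.qty | sum_qty
9 | 18
7 | 7

Derivation:
After WHERE (3 rows):
users.name | users.qty
dave | 9
alice | 9
gina | 7
After GROUP BY (2 rows):
users.qty | sum_qty
9 | 18
7 | 7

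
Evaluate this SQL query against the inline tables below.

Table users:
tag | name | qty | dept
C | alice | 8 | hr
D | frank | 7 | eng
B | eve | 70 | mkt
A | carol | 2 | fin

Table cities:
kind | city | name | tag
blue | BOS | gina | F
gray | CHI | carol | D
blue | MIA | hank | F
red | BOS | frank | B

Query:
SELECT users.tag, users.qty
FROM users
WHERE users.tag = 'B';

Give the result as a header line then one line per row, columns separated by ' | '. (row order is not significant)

== RESULT ==
users.tag | users.qty
B | 70

Derivation:
After WHERE (1 rows):
users.tag | users.name | users.qty | users.dept
B | eve | 70 | mkt
After SELECT (1 rows):
users.tag | users.qty
B | 70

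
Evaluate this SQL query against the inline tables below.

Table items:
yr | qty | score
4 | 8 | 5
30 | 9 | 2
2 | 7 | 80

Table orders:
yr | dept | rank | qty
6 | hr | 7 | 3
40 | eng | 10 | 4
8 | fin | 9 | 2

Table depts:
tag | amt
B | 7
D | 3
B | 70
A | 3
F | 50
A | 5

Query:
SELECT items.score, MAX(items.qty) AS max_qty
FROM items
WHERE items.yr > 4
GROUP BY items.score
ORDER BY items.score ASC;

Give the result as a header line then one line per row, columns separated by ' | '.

After WHERE (1 rows):
items.yr | items.qty | items.score
30 | 9 | 2
After GROUP BY (1 rows):
items.score | max_qty
2 | 9
After ORDER BY (1 rows):
items.score | max_qty
2 | 9

== RESULT ==
items.score | max_qty
2 | 9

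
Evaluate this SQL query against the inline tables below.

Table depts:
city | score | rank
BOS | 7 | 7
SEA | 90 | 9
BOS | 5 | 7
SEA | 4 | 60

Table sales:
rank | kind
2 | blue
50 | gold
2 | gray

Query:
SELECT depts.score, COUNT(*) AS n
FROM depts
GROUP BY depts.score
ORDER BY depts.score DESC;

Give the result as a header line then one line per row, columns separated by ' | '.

== RESULT ==
depts.score | n
90 | 1
7 | 1
5 | 1
4 | 1

Derivation:
After GROUP BY (4 rows):
depts.score | n
7 | 1
90 | 1
5 | 1
4 | 1
After ORDER BY (4 rows):
depts.score | n
90 | 1
7 | 1
5 | 1
4 | 1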